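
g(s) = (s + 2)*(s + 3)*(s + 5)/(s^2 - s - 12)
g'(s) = (1 - 2*s)*(s + 2)*(s + 3)*(s + 5)/(s^2 - s - 12)^2 + (s + 2)*(s + 3)/(s^2 - s - 12) + (s + 2)*(s + 5)/(s^2 - s - 12) + (s + 3)*(s + 5)/(s^2 - s - 12)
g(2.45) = -21.39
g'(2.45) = -21.48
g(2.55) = -23.69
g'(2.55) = -24.68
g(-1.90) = -0.05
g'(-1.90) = -0.55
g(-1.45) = -0.36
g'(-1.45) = -0.82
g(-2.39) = 0.16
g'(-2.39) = -0.32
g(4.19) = 299.40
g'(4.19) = -1494.84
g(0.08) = -2.70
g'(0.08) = -2.51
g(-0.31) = -1.84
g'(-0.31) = -1.91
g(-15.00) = -6.84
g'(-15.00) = 0.85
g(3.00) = -40.00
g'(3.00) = -53.00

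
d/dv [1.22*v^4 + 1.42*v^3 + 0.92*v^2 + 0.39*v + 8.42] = 4.88*v^3 + 4.26*v^2 + 1.84*v + 0.39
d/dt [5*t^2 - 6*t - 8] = 10*t - 6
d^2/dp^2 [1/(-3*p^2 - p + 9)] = 2*(9*p^2 + 3*p - (6*p + 1)^2 - 27)/(3*p^2 + p - 9)^3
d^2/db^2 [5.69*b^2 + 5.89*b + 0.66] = 11.3800000000000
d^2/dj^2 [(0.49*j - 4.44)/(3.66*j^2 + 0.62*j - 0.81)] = ((31.8932 - 10.7604*j)*(3.66*j^2 + 0.62*j - 0.81) + (0.49*j - 4.44)*(7.32*j + 0.62)*(14.64*j + 1.24))/(3.66*j^2 + 0.62*j - 0.81)^3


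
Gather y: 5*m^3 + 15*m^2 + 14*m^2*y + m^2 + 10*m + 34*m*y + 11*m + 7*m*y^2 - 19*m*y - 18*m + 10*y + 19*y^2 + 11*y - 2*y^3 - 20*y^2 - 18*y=5*m^3 + 16*m^2 + 3*m - 2*y^3 + y^2*(7*m - 1) + y*(14*m^2 + 15*m + 3)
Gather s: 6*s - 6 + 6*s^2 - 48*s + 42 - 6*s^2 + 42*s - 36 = 0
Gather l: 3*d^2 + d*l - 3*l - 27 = 3*d^2 + l*(d - 3) - 27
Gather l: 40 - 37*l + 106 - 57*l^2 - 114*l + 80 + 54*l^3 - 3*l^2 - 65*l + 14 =54*l^3 - 60*l^2 - 216*l + 240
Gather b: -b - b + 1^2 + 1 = 2 - 2*b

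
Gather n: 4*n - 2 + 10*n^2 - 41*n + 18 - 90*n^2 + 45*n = -80*n^2 + 8*n + 16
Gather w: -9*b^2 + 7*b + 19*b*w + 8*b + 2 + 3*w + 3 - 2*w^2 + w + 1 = -9*b^2 + 15*b - 2*w^2 + w*(19*b + 4) + 6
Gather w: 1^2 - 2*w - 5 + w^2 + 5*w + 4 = w^2 + 3*w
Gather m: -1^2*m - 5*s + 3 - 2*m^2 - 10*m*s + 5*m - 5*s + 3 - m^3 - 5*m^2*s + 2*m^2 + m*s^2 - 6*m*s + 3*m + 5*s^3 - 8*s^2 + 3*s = -m^3 - 5*m^2*s + m*(s^2 - 16*s + 7) + 5*s^3 - 8*s^2 - 7*s + 6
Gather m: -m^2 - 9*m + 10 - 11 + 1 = -m^2 - 9*m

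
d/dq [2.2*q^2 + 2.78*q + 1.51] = 4.4*q + 2.78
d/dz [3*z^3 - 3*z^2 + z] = 9*z^2 - 6*z + 1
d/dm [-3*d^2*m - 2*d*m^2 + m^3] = -3*d^2 - 4*d*m + 3*m^2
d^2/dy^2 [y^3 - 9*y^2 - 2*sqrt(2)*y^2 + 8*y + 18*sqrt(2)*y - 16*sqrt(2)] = 6*y - 18 - 4*sqrt(2)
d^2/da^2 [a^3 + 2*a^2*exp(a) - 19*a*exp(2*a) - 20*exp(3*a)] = 2*a^2*exp(a) - 76*a*exp(2*a) + 8*a*exp(a) + 6*a - 180*exp(3*a) - 76*exp(2*a) + 4*exp(a)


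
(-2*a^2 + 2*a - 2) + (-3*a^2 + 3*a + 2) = -5*a^2 + 5*a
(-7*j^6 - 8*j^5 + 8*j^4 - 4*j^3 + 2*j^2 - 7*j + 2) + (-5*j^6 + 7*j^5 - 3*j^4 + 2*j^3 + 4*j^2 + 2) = -12*j^6 - j^5 + 5*j^4 - 2*j^3 + 6*j^2 - 7*j + 4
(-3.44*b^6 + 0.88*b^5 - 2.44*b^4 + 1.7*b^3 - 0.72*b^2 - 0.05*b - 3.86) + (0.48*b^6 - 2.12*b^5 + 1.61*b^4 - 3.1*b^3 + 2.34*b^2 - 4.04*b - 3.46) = -2.96*b^6 - 1.24*b^5 - 0.83*b^4 - 1.4*b^3 + 1.62*b^2 - 4.09*b - 7.32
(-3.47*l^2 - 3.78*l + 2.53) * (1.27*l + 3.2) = -4.4069*l^3 - 15.9046*l^2 - 8.8829*l + 8.096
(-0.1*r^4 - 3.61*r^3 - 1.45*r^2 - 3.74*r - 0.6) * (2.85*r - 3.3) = -0.285*r^5 - 9.9585*r^4 + 7.7805*r^3 - 5.874*r^2 + 10.632*r + 1.98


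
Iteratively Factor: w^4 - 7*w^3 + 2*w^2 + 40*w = (w)*(w^3 - 7*w^2 + 2*w + 40) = w*(w + 2)*(w^2 - 9*w + 20) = w*(w - 4)*(w + 2)*(w - 5)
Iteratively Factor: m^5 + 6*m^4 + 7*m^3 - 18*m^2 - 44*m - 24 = (m + 2)*(m^4 + 4*m^3 - m^2 - 16*m - 12) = (m - 2)*(m + 2)*(m^3 + 6*m^2 + 11*m + 6) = (m - 2)*(m + 2)*(m + 3)*(m^2 + 3*m + 2) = (m - 2)*(m + 1)*(m + 2)*(m + 3)*(m + 2)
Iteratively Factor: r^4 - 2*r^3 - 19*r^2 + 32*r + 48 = (r - 4)*(r^3 + 2*r^2 - 11*r - 12) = (r - 4)*(r - 3)*(r^2 + 5*r + 4) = (r - 4)*(r - 3)*(r + 1)*(r + 4)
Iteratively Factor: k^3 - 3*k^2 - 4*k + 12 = (k - 2)*(k^2 - k - 6) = (k - 2)*(k + 2)*(k - 3)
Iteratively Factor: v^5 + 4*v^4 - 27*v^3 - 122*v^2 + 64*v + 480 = (v + 4)*(v^4 - 27*v^2 - 14*v + 120) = (v - 2)*(v + 4)*(v^3 + 2*v^2 - 23*v - 60) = (v - 2)*(v + 4)^2*(v^2 - 2*v - 15) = (v - 5)*(v - 2)*(v + 4)^2*(v + 3)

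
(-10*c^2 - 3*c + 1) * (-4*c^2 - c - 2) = 40*c^4 + 22*c^3 + 19*c^2 + 5*c - 2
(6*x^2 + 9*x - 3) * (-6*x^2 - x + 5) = -36*x^4 - 60*x^3 + 39*x^2 + 48*x - 15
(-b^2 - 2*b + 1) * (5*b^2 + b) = -5*b^4 - 11*b^3 + 3*b^2 + b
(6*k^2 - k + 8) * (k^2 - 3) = 6*k^4 - k^3 - 10*k^2 + 3*k - 24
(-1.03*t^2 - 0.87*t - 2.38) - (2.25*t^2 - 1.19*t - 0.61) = -3.28*t^2 + 0.32*t - 1.77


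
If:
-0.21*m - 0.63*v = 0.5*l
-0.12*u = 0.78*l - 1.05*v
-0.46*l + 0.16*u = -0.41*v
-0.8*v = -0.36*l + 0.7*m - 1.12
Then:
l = -0.36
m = 1.76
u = -0.27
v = -0.30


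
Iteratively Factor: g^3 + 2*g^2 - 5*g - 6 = (g + 3)*(g^2 - g - 2) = (g - 2)*(g + 3)*(g + 1)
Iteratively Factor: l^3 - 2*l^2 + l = (l - 1)*(l^2 - l) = (l - 1)^2*(l)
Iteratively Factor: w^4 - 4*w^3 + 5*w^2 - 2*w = (w)*(w^3 - 4*w^2 + 5*w - 2) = w*(w - 1)*(w^2 - 3*w + 2) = w*(w - 2)*(w - 1)*(w - 1)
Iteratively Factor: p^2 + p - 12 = (p + 4)*(p - 3)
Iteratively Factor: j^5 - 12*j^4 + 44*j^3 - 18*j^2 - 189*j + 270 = (j - 3)*(j^4 - 9*j^3 + 17*j^2 + 33*j - 90) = (j - 3)^2*(j^3 - 6*j^2 - j + 30) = (j - 5)*(j - 3)^2*(j^2 - j - 6) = (j - 5)*(j - 3)^3*(j + 2)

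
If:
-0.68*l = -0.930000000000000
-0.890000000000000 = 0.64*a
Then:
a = -1.39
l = 1.37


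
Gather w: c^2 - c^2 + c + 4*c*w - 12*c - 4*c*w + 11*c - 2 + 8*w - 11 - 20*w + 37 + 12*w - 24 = 0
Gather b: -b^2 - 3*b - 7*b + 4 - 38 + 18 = -b^2 - 10*b - 16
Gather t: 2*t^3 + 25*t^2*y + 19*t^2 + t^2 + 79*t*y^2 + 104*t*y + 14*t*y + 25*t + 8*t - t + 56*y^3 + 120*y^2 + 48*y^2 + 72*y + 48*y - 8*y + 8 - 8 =2*t^3 + t^2*(25*y + 20) + t*(79*y^2 + 118*y + 32) + 56*y^3 + 168*y^2 + 112*y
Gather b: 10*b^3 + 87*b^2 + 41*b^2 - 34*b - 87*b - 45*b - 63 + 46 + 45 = 10*b^3 + 128*b^2 - 166*b + 28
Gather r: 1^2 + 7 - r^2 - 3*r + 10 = -r^2 - 3*r + 18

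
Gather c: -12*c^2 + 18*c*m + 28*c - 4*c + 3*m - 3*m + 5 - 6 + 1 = -12*c^2 + c*(18*m + 24)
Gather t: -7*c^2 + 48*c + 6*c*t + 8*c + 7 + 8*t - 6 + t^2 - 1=-7*c^2 + 56*c + t^2 + t*(6*c + 8)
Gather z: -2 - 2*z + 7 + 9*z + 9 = 7*z + 14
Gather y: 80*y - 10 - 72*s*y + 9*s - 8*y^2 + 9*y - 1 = 9*s - 8*y^2 + y*(89 - 72*s) - 11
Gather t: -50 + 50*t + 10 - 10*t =40*t - 40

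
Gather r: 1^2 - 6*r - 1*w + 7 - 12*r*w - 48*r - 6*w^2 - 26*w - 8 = r*(-12*w - 54) - 6*w^2 - 27*w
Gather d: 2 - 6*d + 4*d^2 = 4*d^2 - 6*d + 2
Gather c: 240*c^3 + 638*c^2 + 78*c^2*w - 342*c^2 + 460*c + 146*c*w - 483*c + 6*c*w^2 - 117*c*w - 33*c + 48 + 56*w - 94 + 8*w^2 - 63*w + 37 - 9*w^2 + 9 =240*c^3 + c^2*(78*w + 296) + c*(6*w^2 + 29*w - 56) - w^2 - 7*w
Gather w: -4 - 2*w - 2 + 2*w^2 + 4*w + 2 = 2*w^2 + 2*w - 4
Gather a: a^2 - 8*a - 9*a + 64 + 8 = a^2 - 17*a + 72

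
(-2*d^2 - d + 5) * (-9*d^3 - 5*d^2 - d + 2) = 18*d^5 + 19*d^4 - 38*d^3 - 28*d^2 - 7*d + 10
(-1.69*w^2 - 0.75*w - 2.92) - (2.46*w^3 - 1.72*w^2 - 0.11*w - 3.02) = -2.46*w^3 + 0.03*w^2 - 0.64*w + 0.1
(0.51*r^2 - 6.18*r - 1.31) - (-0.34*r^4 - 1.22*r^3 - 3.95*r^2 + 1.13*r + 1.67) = 0.34*r^4 + 1.22*r^3 + 4.46*r^2 - 7.31*r - 2.98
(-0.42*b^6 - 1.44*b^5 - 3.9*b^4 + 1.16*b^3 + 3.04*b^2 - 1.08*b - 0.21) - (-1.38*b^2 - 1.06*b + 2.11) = -0.42*b^6 - 1.44*b^5 - 3.9*b^4 + 1.16*b^3 + 4.42*b^2 - 0.02*b - 2.32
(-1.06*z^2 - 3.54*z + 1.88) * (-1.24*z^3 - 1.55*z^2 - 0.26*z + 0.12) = 1.3144*z^5 + 6.0326*z^4 + 3.4314*z^3 - 2.1208*z^2 - 0.9136*z + 0.2256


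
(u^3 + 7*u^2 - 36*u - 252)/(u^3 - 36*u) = (u + 7)/u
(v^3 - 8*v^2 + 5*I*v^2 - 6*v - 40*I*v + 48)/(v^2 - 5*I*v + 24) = (v^2 + 2*v*(-4 + I) - 16*I)/(v - 8*I)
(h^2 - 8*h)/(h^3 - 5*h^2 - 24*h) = 1/(h + 3)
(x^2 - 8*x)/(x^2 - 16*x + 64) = x/(x - 8)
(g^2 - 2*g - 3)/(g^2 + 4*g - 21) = (g + 1)/(g + 7)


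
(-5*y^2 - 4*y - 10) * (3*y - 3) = -15*y^3 + 3*y^2 - 18*y + 30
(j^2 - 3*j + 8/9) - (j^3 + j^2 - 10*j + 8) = -j^3 + 7*j - 64/9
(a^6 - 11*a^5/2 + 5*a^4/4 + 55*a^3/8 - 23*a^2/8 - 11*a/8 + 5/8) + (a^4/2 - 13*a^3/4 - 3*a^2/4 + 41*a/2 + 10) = a^6 - 11*a^5/2 + 7*a^4/4 + 29*a^3/8 - 29*a^2/8 + 153*a/8 + 85/8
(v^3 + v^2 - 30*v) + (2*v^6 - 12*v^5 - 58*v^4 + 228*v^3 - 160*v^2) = 2*v^6 - 12*v^5 - 58*v^4 + 229*v^3 - 159*v^2 - 30*v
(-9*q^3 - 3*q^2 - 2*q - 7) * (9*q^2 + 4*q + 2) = -81*q^5 - 63*q^4 - 48*q^3 - 77*q^2 - 32*q - 14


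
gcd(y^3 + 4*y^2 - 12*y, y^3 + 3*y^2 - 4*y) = y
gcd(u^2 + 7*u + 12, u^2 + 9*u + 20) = u + 4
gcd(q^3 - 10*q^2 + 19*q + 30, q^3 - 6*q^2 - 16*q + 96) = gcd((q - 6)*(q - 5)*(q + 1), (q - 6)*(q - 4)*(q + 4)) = q - 6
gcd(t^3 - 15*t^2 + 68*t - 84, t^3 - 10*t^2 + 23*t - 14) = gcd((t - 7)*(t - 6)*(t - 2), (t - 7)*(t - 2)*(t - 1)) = t^2 - 9*t + 14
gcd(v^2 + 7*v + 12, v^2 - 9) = v + 3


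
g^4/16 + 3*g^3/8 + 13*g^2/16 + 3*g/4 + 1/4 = (g/4 + 1/4)*(g/4 + 1/2)*(g + 1)*(g + 2)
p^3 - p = p*(p - 1)*(p + 1)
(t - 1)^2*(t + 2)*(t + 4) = t^4 + 4*t^3 - 3*t^2 - 10*t + 8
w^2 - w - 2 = (w - 2)*(w + 1)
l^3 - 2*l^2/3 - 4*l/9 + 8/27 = (l - 2/3)^2*(l + 2/3)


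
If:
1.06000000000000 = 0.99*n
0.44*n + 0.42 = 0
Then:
No Solution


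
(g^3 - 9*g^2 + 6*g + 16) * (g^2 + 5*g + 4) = g^5 - 4*g^4 - 35*g^3 + 10*g^2 + 104*g + 64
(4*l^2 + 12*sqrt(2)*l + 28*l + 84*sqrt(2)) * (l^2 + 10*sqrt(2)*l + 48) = 4*l^4 + 28*l^3 + 52*sqrt(2)*l^3 + 432*l^2 + 364*sqrt(2)*l^2 + 576*sqrt(2)*l + 3024*l + 4032*sqrt(2)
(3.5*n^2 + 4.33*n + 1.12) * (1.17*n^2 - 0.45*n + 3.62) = 4.095*n^4 + 3.4911*n^3 + 12.0319*n^2 + 15.1706*n + 4.0544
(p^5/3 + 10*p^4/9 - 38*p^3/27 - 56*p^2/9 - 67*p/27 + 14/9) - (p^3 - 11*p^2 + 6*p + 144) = p^5/3 + 10*p^4/9 - 65*p^3/27 + 43*p^2/9 - 229*p/27 - 1282/9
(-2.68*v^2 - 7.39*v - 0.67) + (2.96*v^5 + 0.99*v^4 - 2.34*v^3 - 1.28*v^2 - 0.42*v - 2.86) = 2.96*v^5 + 0.99*v^4 - 2.34*v^3 - 3.96*v^2 - 7.81*v - 3.53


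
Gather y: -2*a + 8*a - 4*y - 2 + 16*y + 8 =6*a + 12*y + 6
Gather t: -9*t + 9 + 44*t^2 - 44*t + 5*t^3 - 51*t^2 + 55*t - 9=5*t^3 - 7*t^2 + 2*t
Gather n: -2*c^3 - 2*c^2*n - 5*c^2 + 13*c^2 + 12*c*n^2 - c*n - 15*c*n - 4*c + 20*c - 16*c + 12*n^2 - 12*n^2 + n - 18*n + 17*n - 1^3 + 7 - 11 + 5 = -2*c^3 + 8*c^2 + 12*c*n^2 + n*(-2*c^2 - 16*c)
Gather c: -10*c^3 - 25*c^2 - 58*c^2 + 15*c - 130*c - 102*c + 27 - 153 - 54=-10*c^3 - 83*c^2 - 217*c - 180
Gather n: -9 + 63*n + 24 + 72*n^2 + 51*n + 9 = 72*n^2 + 114*n + 24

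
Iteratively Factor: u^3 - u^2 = (u)*(u^2 - u) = u^2*(u - 1)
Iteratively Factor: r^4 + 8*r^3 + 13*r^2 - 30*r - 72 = (r + 4)*(r^3 + 4*r^2 - 3*r - 18) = (r + 3)*(r + 4)*(r^2 + r - 6) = (r + 3)^2*(r + 4)*(r - 2)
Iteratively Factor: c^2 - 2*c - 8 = (c - 4)*(c + 2)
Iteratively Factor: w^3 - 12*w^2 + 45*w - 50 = (w - 5)*(w^2 - 7*w + 10) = (w - 5)*(w - 2)*(w - 5)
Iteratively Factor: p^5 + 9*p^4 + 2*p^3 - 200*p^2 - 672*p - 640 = (p + 4)*(p^4 + 5*p^3 - 18*p^2 - 128*p - 160) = (p + 2)*(p + 4)*(p^3 + 3*p^2 - 24*p - 80) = (p + 2)*(p + 4)^2*(p^2 - p - 20) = (p + 2)*(p + 4)^3*(p - 5)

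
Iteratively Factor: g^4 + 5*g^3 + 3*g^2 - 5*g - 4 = (g - 1)*(g^3 + 6*g^2 + 9*g + 4) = (g - 1)*(g + 1)*(g^2 + 5*g + 4) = (g - 1)*(g + 1)^2*(g + 4)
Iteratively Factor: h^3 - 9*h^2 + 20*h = (h - 4)*(h^2 - 5*h) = (h - 5)*(h - 4)*(h)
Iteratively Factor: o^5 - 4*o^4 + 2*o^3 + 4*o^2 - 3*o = (o)*(o^4 - 4*o^3 + 2*o^2 + 4*o - 3) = o*(o - 1)*(o^3 - 3*o^2 - o + 3) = o*(o - 3)*(o - 1)*(o^2 - 1) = o*(o - 3)*(o - 1)*(o + 1)*(o - 1)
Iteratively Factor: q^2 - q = (q)*(q - 1)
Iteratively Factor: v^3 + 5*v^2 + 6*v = (v + 3)*(v^2 + 2*v) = v*(v + 3)*(v + 2)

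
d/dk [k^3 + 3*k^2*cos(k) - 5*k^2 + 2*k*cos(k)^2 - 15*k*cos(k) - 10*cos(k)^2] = -3*k^2*sin(k) + 3*k^2 + 15*k*sin(k) - 2*k*sin(2*k) + 6*k*cos(k) - 10*k + 10*sin(2*k) - 15*cos(k) + cos(2*k) + 1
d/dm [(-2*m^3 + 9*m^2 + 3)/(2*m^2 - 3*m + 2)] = (-4*m^4 + 12*m^3 - 39*m^2 + 24*m + 9)/(4*m^4 - 12*m^3 + 17*m^2 - 12*m + 4)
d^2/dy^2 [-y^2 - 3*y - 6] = -2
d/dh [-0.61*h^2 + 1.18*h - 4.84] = 1.18 - 1.22*h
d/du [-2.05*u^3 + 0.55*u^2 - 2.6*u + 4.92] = -6.15*u^2 + 1.1*u - 2.6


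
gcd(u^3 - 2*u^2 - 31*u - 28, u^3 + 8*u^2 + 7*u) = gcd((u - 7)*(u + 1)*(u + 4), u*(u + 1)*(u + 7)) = u + 1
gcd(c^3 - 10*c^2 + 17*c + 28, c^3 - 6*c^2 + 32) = c - 4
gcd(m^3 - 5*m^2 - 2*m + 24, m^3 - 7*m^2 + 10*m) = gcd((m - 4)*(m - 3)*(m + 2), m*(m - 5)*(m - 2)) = 1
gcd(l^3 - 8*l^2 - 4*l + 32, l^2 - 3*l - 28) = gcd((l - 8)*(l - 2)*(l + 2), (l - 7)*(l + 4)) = 1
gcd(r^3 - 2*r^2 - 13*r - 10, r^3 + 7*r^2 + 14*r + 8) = r^2 + 3*r + 2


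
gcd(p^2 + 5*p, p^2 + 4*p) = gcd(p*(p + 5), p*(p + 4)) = p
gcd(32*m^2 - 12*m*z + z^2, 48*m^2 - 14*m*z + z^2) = -8*m + z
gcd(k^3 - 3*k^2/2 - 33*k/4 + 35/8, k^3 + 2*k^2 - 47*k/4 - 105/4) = k^2 - k - 35/4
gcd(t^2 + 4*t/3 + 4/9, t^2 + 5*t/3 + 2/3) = t + 2/3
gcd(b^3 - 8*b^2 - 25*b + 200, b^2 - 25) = b^2 - 25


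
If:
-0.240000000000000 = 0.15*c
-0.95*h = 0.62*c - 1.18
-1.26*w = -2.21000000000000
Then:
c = -1.60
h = 2.29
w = 1.75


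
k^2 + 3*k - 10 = (k - 2)*(k + 5)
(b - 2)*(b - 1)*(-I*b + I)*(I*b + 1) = b^4 - 4*b^3 - I*b^3 + 5*b^2 + 4*I*b^2 - 2*b - 5*I*b + 2*I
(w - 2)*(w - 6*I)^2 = w^3 - 2*w^2 - 12*I*w^2 - 36*w + 24*I*w + 72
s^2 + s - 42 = (s - 6)*(s + 7)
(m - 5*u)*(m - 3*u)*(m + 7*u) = m^3 - m^2*u - 41*m*u^2 + 105*u^3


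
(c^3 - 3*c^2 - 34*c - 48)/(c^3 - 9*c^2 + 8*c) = (c^2 + 5*c + 6)/(c*(c - 1))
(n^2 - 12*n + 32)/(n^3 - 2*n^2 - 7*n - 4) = (n - 8)/(n^2 + 2*n + 1)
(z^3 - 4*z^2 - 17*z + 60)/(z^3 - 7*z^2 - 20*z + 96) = (z - 5)/(z - 8)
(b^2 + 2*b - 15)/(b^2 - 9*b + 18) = (b + 5)/(b - 6)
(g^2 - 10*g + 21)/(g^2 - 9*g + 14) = (g - 3)/(g - 2)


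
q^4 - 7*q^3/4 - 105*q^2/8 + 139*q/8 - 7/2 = (q - 4)*(q - 1)*(q - 1/4)*(q + 7/2)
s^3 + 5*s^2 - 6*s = s*(s - 1)*(s + 6)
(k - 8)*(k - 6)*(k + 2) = k^3 - 12*k^2 + 20*k + 96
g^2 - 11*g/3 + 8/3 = (g - 8/3)*(g - 1)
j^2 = j^2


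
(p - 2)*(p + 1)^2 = p^3 - 3*p - 2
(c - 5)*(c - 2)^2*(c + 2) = c^4 - 7*c^3 + 6*c^2 + 28*c - 40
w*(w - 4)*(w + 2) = w^3 - 2*w^2 - 8*w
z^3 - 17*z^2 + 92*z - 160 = (z - 8)*(z - 5)*(z - 4)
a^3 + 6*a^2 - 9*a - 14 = (a - 2)*(a + 1)*(a + 7)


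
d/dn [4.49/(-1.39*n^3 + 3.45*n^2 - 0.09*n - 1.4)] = (18.7233*n^2 - 30.981*n + 0.4041)/(1.39*n^3 - 3.45*n^2 + 0.09*n + 1.4)^2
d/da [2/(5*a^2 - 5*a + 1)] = 10*(1 - 2*a)/(5*a^2 - 5*a + 1)^2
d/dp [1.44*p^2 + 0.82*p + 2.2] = 2.88*p + 0.82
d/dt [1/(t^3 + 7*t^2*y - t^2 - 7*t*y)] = (-3*t^2 - 14*t*y + 2*t + 7*y)/(t^2*(t^2 + 7*t*y - t - 7*y)^2)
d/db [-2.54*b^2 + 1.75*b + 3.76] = 1.75 - 5.08*b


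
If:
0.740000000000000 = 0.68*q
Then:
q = 1.09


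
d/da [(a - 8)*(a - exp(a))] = a + (1 - exp(a))*(a - 8) - exp(a)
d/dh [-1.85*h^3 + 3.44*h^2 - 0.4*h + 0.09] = -5.55*h^2 + 6.88*h - 0.4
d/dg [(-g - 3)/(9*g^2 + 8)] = (-9*g^2 + 18*g*(g + 3) - 8)/(9*g^2 + 8)^2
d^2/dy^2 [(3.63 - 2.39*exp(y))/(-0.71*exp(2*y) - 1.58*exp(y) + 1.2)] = (1.204799*exp(4*y) - 10.000634*exp(3*y) + 0.00127799999999922*exp(2*y) - 16.901532*exp(y) - 3.44088)*exp(y)/(0.357911*exp(6*y) + 2.389434*exp(5*y) + 3.502572*exp(4*y) - 4.132648*exp(3*y) - 5.91984*exp(2*y) + 6.8256*exp(y) - 1.728)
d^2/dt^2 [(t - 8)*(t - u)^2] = 6*t - 4*u - 16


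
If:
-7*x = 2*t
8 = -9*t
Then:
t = -8/9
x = 16/63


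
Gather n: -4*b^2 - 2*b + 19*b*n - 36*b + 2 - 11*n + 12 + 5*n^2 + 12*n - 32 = -4*b^2 - 38*b + 5*n^2 + n*(19*b + 1) - 18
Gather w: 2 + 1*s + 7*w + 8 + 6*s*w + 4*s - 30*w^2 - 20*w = 5*s - 30*w^2 + w*(6*s - 13) + 10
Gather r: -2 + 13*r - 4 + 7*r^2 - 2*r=7*r^2 + 11*r - 6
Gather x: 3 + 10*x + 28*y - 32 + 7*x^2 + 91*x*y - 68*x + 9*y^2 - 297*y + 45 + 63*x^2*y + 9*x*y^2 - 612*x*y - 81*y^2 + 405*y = x^2*(63*y + 7) + x*(9*y^2 - 521*y - 58) - 72*y^2 + 136*y + 16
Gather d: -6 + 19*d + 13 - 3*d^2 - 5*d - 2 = -3*d^2 + 14*d + 5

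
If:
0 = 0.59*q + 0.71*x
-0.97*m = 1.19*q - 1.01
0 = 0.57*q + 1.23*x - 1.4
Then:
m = 4.84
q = -3.10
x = 2.57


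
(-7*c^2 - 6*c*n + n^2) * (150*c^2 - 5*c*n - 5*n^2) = -1050*c^4 - 865*c^3*n + 215*c^2*n^2 + 25*c*n^3 - 5*n^4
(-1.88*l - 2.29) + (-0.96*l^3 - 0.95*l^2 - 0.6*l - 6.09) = -0.96*l^3 - 0.95*l^2 - 2.48*l - 8.38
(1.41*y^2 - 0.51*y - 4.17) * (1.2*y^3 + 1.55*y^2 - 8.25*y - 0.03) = 1.692*y^5 + 1.5735*y^4 - 17.427*y^3 - 2.2983*y^2 + 34.4178*y + 0.1251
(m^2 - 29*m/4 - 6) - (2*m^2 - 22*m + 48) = -m^2 + 59*m/4 - 54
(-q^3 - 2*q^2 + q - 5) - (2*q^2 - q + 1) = -q^3 - 4*q^2 + 2*q - 6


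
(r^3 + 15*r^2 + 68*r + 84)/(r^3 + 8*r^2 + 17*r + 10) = (r^2 + 13*r + 42)/(r^2 + 6*r + 5)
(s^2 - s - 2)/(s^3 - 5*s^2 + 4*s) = (s^2 - s - 2)/(s*(s^2 - 5*s + 4))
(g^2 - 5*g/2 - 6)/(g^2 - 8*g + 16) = (g + 3/2)/(g - 4)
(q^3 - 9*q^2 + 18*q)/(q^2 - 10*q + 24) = q*(q - 3)/(q - 4)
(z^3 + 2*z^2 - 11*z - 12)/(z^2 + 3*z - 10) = (z^3 + 2*z^2 - 11*z - 12)/(z^2 + 3*z - 10)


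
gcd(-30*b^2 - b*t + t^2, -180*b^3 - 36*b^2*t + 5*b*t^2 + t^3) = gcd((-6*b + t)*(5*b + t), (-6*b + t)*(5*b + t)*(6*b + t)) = -30*b^2 - b*t + t^2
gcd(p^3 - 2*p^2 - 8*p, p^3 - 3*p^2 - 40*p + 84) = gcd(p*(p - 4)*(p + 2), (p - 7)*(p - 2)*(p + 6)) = 1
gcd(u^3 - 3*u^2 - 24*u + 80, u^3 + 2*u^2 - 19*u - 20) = u^2 + u - 20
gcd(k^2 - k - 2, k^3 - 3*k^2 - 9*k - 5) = k + 1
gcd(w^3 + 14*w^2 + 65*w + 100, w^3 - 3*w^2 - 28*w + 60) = w + 5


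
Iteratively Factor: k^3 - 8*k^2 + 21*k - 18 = (k - 3)*(k^2 - 5*k + 6) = (k - 3)*(k - 2)*(k - 3)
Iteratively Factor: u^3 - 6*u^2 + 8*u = (u - 4)*(u^2 - 2*u) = u*(u - 4)*(u - 2)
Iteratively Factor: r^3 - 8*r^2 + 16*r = (r - 4)*(r^2 - 4*r) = (r - 4)^2*(r)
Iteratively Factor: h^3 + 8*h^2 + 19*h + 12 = (h + 4)*(h^2 + 4*h + 3) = (h + 1)*(h + 4)*(h + 3)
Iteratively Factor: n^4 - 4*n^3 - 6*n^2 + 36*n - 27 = (n + 3)*(n^3 - 7*n^2 + 15*n - 9) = (n - 3)*(n + 3)*(n^2 - 4*n + 3) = (n - 3)*(n - 1)*(n + 3)*(n - 3)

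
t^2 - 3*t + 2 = (t - 2)*(t - 1)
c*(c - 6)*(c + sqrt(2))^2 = c^4 - 6*c^3 + 2*sqrt(2)*c^3 - 12*sqrt(2)*c^2 + 2*c^2 - 12*c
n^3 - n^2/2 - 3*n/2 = n*(n - 3/2)*(n + 1)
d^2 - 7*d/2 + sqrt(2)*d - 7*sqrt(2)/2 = (d - 7/2)*(d + sqrt(2))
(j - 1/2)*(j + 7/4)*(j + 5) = j^3 + 25*j^2/4 + 43*j/8 - 35/8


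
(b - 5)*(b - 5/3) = b^2 - 20*b/3 + 25/3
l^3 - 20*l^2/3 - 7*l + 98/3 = (l - 7)*(l - 2)*(l + 7/3)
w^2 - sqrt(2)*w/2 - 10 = (w - 5*sqrt(2)/2)*(w + 2*sqrt(2))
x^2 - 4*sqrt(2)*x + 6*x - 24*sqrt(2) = (x + 6)*(x - 4*sqrt(2))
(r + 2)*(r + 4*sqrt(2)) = r^2 + 2*r + 4*sqrt(2)*r + 8*sqrt(2)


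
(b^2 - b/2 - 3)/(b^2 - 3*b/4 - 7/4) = 2*(-2*b^2 + b + 6)/(-4*b^2 + 3*b + 7)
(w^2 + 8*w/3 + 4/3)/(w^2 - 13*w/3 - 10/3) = (w + 2)/(w - 5)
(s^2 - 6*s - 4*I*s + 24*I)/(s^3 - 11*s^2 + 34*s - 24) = (s - 4*I)/(s^2 - 5*s + 4)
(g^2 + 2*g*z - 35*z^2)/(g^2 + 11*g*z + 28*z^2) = (g - 5*z)/(g + 4*z)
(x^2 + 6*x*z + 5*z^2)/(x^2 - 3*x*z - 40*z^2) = (x + z)/(x - 8*z)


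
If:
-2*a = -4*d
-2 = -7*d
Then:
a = 4/7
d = 2/7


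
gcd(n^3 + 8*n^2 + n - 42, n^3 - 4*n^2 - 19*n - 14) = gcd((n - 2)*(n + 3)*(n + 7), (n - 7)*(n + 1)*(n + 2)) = 1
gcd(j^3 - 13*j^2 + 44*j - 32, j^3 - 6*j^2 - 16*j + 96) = j - 4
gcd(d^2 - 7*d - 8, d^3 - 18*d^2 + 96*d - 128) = d - 8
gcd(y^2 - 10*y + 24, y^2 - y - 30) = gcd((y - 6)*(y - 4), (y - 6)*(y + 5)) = y - 6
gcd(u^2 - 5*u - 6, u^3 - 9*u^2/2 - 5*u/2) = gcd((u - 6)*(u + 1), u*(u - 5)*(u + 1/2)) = 1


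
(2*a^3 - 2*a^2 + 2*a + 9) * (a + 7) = 2*a^4 + 12*a^3 - 12*a^2 + 23*a + 63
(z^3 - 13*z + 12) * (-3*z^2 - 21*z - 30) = -3*z^5 - 21*z^4 + 9*z^3 + 237*z^2 + 138*z - 360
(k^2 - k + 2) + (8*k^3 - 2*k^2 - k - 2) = 8*k^3 - k^2 - 2*k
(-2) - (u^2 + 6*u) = -u^2 - 6*u - 2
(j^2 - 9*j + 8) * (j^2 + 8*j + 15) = j^4 - j^3 - 49*j^2 - 71*j + 120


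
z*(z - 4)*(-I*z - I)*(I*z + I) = z^4 - 2*z^3 - 7*z^2 - 4*z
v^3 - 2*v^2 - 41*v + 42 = (v - 7)*(v - 1)*(v + 6)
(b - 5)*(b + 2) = b^2 - 3*b - 10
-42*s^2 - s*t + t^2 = (-7*s + t)*(6*s + t)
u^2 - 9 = (u - 3)*(u + 3)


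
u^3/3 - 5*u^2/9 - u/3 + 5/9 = (u/3 + 1/3)*(u - 5/3)*(u - 1)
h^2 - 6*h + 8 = (h - 4)*(h - 2)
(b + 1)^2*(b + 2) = b^3 + 4*b^2 + 5*b + 2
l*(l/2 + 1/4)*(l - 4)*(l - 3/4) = l^4/2 - 17*l^3/8 + 5*l^2/16 + 3*l/4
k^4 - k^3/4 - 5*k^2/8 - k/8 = k*(k - 1)*(k + 1/4)*(k + 1/2)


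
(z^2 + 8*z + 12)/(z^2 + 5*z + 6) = (z + 6)/(z + 3)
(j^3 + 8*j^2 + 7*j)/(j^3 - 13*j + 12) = j*(j^2 + 8*j + 7)/(j^3 - 13*j + 12)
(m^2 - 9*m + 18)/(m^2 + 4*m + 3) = (m^2 - 9*m + 18)/(m^2 + 4*m + 3)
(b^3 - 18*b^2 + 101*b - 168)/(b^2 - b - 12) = (-b^3 + 18*b^2 - 101*b + 168)/(-b^2 + b + 12)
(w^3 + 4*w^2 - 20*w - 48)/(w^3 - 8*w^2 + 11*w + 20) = (w^2 + 8*w + 12)/(w^2 - 4*w - 5)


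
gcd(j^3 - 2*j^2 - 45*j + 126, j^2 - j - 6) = j - 3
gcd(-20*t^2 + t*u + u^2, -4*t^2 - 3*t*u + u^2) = 4*t - u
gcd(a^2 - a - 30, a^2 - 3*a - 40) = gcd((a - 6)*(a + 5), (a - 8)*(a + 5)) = a + 5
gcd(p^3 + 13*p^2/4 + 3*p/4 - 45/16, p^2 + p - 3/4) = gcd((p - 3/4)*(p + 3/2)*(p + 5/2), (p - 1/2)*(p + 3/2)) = p + 3/2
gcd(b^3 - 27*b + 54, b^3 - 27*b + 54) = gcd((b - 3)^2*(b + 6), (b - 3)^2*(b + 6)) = b^3 - 27*b + 54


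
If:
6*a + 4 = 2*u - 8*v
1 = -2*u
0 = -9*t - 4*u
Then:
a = -4*v/3 - 5/6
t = 2/9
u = -1/2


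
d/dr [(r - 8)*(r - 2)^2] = 3*(r - 6)*(r - 2)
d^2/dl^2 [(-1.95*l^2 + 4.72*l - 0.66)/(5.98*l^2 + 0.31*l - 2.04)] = (344.807996*l^3 - 284.341824*l^2 + 338.140296*l - 26.49018)/(213.847192*l^6 + 33.257172*l^5 - 217.129614*l^4 - 22.660721*l^3 + 74.070972*l^2 + 3.870288*l - 8.489664)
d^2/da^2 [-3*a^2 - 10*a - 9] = -6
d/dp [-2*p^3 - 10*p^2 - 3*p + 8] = -6*p^2 - 20*p - 3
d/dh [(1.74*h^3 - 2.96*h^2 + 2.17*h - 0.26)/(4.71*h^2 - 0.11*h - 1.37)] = (8.1954*h^4 - 0.3828*h^3 - 17.0465*h^2 + 10.5596*h - 3.0015)/(22.1841*h^4 - 1.0362*h^3 - 12.8933*h^2 + 0.3014*h + 1.8769)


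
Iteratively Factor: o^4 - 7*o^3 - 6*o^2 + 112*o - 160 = (o - 4)*(o^3 - 3*o^2 - 18*o + 40) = (o - 4)*(o - 2)*(o^2 - o - 20) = (o - 4)*(o - 2)*(o + 4)*(o - 5)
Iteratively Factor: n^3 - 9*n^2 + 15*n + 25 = (n + 1)*(n^2 - 10*n + 25) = (n - 5)*(n + 1)*(n - 5)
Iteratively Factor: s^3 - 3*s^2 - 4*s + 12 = (s - 2)*(s^2 - s - 6) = (s - 3)*(s - 2)*(s + 2)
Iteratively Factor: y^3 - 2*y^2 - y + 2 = (y - 1)*(y^2 - y - 2) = (y - 2)*(y - 1)*(y + 1)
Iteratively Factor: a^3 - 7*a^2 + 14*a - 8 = (a - 4)*(a^2 - 3*a + 2) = (a - 4)*(a - 1)*(a - 2)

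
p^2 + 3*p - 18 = (p - 3)*(p + 6)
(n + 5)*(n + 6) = n^2 + 11*n + 30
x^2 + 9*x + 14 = (x + 2)*(x + 7)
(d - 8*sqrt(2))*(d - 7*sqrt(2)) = d^2 - 15*sqrt(2)*d + 112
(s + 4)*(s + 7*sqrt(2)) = s^2 + 4*s + 7*sqrt(2)*s + 28*sqrt(2)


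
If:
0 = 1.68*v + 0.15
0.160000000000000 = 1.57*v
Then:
No Solution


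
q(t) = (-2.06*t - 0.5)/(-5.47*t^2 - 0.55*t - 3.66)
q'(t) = (-2.06*t - 0.5)*(10.94*t + 0.55)/(-5.47*t^2 - 0.55*t - 3.66)^2 - 2.06/(-5.47*t^2 - 0.55*t - 3.66) = (-11.2682*t^2 - 5.47*t + 7.2646)/(29.9209*t^4 + 6.017*t^3 + 40.3429*t^2 + 4.026*t + 13.3956)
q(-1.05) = -0.18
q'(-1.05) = 0.01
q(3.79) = 0.10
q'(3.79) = -0.02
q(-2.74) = -0.12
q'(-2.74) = -0.03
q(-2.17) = -0.14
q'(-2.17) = -0.04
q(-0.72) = -0.16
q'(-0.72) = 0.14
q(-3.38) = -0.10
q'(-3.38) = -0.02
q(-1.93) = -0.15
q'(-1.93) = -0.05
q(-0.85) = -0.18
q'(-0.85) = 0.07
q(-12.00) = -0.03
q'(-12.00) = -0.00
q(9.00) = 0.04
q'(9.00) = -0.00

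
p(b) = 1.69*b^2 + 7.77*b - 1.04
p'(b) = 3.38*b + 7.77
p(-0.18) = -2.38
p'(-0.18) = 7.16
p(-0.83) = -6.32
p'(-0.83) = 4.96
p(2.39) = 27.18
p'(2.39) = 15.85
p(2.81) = 34.14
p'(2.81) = 17.27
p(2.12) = 23.03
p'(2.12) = 14.94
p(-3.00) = -9.14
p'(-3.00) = -2.37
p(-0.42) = -4.01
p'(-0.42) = 6.35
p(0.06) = -0.57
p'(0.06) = 7.97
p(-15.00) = 262.66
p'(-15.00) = -42.93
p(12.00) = 335.56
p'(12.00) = 48.33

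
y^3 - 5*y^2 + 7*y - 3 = (y - 3)*(y - 1)^2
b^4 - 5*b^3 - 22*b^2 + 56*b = b*(b - 7)*(b - 2)*(b + 4)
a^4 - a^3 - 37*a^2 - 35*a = a*(a - 7)*(a + 1)*(a + 5)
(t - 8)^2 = t^2 - 16*t + 64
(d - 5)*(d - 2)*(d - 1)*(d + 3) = d^4 - 5*d^3 - 7*d^2 + 41*d - 30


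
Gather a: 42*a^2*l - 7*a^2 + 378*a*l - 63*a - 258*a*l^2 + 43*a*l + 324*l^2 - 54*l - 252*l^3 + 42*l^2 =a^2*(42*l - 7) + a*(-258*l^2 + 421*l - 63) - 252*l^3 + 366*l^2 - 54*l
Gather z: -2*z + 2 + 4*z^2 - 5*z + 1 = 4*z^2 - 7*z + 3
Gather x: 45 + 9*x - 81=9*x - 36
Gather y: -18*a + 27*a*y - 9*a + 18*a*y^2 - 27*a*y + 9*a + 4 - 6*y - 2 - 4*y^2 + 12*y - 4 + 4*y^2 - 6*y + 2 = 18*a*y^2 - 18*a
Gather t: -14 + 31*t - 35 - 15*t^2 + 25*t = -15*t^2 + 56*t - 49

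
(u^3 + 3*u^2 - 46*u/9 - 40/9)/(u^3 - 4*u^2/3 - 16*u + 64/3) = (9*u^2 - 9*u - 10)/(3*(3*u^2 - 16*u + 16))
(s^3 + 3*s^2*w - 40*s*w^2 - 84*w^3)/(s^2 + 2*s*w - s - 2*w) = (s^2 + s*w - 42*w^2)/(s - 1)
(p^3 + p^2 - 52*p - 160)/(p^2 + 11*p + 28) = (p^2 - 3*p - 40)/(p + 7)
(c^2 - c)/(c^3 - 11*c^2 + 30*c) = (c - 1)/(c^2 - 11*c + 30)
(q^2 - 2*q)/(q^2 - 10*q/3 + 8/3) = 3*q/(3*q - 4)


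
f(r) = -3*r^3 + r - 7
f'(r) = 1 - 9*r^2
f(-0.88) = -5.84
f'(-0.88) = -5.97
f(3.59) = -142.21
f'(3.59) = -114.99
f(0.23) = -6.81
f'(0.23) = 0.52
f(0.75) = -7.52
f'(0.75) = -4.06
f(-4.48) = 258.27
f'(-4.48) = -179.63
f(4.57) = -288.76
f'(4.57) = -186.96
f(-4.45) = 252.91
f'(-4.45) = -177.22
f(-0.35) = -7.22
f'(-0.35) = -0.10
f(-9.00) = 2171.00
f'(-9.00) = -728.00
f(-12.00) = 5165.00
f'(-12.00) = -1295.00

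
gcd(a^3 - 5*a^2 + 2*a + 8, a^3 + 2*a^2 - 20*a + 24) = a - 2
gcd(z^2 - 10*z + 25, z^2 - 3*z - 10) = z - 5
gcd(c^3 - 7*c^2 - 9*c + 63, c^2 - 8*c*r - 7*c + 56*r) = c - 7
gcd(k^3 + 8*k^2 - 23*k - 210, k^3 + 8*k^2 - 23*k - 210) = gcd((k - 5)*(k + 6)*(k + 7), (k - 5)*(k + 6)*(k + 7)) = k^3 + 8*k^2 - 23*k - 210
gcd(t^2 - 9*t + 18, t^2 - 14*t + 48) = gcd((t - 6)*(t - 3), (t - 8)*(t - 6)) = t - 6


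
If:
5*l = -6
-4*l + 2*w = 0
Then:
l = -6/5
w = -12/5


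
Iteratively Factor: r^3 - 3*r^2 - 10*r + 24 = (r - 4)*(r^2 + r - 6) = (r - 4)*(r - 2)*(r + 3)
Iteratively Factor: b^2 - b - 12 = (b + 3)*(b - 4)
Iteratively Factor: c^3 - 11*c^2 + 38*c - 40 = (c - 4)*(c^2 - 7*c + 10) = (c - 5)*(c - 4)*(c - 2)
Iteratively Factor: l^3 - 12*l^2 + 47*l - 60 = (l - 3)*(l^2 - 9*l + 20) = (l - 4)*(l - 3)*(l - 5)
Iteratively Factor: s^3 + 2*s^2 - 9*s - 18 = (s + 2)*(s^2 - 9) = (s - 3)*(s + 2)*(s + 3)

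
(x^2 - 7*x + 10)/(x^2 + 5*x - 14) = (x - 5)/(x + 7)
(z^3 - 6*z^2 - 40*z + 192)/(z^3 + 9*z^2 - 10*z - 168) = (z - 8)/(z + 7)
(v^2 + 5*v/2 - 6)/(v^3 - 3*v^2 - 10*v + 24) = (v^2 + 5*v/2 - 6)/(v^3 - 3*v^2 - 10*v + 24)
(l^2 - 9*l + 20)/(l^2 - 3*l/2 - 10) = 2*(l - 5)/(2*l + 5)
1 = 1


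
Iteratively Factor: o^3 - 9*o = (o)*(o^2 - 9) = o*(o + 3)*(o - 3)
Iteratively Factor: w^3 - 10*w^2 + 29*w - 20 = (w - 4)*(w^2 - 6*w + 5) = (w - 4)*(w - 1)*(w - 5)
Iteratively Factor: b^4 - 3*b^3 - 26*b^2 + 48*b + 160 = (b - 5)*(b^3 + 2*b^2 - 16*b - 32) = (b - 5)*(b + 4)*(b^2 - 2*b - 8) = (b - 5)*(b + 2)*(b + 4)*(b - 4)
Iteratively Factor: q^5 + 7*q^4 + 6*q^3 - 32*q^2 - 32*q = (q + 1)*(q^4 + 6*q^3 - 32*q) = (q - 2)*(q + 1)*(q^3 + 8*q^2 + 16*q) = (q - 2)*(q + 1)*(q + 4)*(q^2 + 4*q) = q*(q - 2)*(q + 1)*(q + 4)*(q + 4)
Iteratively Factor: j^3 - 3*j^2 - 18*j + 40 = (j - 2)*(j^2 - j - 20) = (j - 2)*(j + 4)*(j - 5)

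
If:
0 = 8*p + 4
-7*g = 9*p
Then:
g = 9/14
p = -1/2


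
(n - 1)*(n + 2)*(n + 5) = n^3 + 6*n^2 + 3*n - 10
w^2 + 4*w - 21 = (w - 3)*(w + 7)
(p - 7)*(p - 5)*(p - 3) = p^3 - 15*p^2 + 71*p - 105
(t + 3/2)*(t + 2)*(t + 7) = t^3 + 21*t^2/2 + 55*t/2 + 21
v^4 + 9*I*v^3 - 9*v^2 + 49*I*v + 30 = (v - I)^2*(v + 5*I)*(v + 6*I)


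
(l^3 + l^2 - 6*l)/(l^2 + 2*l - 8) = l*(l + 3)/(l + 4)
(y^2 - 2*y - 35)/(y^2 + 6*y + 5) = (y - 7)/(y + 1)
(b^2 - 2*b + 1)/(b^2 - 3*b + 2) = (b - 1)/(b - 2)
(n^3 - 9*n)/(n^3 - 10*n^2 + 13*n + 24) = n*(n + 3)/(n^2 - 7*n - 8)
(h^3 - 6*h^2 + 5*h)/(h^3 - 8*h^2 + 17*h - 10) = h/(h - 2)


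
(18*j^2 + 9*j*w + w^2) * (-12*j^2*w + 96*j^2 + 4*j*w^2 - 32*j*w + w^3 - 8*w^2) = -216*j^4*w + 1728*j^4 - 36*j^3*w^2 + 288*j^3*w + 42*j^2*w^3 - 336*j^2*w^2 + 13*j*w^4 - 104*j*w^3 + w^5 - 8*w^4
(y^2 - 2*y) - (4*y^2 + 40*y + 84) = -3*y^2 - 42*y - 84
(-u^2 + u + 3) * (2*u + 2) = -2*u^3 + 8*u + 6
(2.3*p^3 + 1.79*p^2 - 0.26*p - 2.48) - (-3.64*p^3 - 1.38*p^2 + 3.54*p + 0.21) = 5.94*p^3 + 3.17*p^2 - 3.8*p - 2.69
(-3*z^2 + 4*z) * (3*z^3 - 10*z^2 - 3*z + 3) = -9*z^5 + 42*z^4 - 31*z^3 - 21*z^2 + 12*z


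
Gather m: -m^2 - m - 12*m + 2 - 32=-m^2 - 13*m - 30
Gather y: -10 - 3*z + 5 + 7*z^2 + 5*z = 7*z^2 + 2*z - 5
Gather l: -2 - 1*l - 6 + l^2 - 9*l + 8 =l^2 - 10*l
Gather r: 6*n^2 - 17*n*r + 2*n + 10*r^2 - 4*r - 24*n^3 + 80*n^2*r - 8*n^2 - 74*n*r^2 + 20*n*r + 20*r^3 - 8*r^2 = -24*n^3 - 2*n^2 + 2*n + 20*r^3 + r^2*(2 - 74*n) + r*(80*n^2 + 3*n - 4)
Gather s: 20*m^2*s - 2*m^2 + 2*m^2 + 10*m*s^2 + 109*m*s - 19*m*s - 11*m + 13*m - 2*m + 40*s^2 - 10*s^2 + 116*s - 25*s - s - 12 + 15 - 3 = s^2*(10*m + 30) + s*(20*m^2 + 90*m + 90)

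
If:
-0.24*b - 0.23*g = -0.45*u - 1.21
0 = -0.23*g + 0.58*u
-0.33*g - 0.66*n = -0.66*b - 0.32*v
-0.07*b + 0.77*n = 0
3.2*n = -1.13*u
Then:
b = 5.86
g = -3.80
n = 0.53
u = -1.51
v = -14.91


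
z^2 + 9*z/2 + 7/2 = (z + 1)*(z + 7/2)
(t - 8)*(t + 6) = t^2 - 2*t - 48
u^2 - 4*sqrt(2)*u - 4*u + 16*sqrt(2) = (u - 4)*(u - 4*sqrt(2))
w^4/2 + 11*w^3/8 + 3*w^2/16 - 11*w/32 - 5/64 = (w/2 + 1/4)*(w - 1/2)*(w + 1/4)*(w + 5/2)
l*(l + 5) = l^2 + 5*l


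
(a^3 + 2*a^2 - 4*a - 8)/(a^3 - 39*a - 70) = (a^2 - 4)/(a^2 - 2*a - 35)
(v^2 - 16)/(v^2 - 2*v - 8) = (v + 4)/(v + 2)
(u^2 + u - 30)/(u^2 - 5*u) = (u + 6)/u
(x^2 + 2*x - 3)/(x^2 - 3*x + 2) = (x + 3)/(x - 2)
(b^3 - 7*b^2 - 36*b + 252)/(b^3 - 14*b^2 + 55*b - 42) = (b + 6)/(b - 1)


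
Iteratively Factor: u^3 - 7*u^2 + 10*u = (u - 2)*(u^2 - 5*u) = u*(u - 2)*(u - 5)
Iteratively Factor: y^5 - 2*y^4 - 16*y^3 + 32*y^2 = (y)*(y^4 - 2*y^3 - 16*y^2 + 32*y) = y*(y - 4)*(y^3 + 2*y^2 - 8*y) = y*(y - 4)*(y - 2)*(y^2 + 4*y) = y*(y - 4)*(y - 2)*(y + 4)*(y)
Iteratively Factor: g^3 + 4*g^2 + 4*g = (g)*(g^2 + 4*g + 4) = g*(g + 2)*(g + 2)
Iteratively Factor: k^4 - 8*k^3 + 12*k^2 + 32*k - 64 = (k - 4)*(k^3 - 4*k^2 - 4*k + 16) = (k - 4)*(k + 2)*(k^2 - 6*k + 8) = (k - 4)^2*(k + 2)*(k - 2)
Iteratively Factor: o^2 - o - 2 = (o + 1)*(o - 2)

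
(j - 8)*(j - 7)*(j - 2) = j^3 - 17*j^2 + 86*j - 112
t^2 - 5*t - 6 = (t - 6)*(t + 1)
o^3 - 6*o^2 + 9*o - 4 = (o - 4)*(o - 1)^2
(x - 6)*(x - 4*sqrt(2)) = x^2 - 6*x - 4*sqrt(2)*x + 24*sqrt(2)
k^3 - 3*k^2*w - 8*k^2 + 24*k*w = k*(k - 8)*(k - 3*w)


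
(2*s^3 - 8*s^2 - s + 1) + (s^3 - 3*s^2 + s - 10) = 3*s^3 - 11*s^2 - 9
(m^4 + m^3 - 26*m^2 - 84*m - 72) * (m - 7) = m^5 - 6*m^4 - 33*m^3 + 98*m^2 + 516*m + 504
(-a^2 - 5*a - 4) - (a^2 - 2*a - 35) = -2*a^2 - 3*a + 31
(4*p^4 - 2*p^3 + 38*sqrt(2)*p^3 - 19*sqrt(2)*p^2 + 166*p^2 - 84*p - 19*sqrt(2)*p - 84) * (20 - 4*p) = -16*p^5 - 152*sqrt(2)*p^4 + 88*p^4 - 704*p^3 + 836*sqrt(2)*p^3 - 304*sqrt(2)*p^2 + 3656*p^2 - 1344*p - 380*sqrt(2)*p - 1680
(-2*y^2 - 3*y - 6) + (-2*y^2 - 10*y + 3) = -4*y^2 - 13*y - 3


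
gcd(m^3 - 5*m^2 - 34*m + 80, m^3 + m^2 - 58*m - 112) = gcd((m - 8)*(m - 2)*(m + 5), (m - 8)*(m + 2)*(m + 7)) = m - 8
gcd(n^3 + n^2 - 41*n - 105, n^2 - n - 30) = n + 5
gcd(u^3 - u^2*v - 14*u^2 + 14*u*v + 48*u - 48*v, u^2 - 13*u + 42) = u - 6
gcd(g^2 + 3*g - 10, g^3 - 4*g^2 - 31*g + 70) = g^2 + 3*g - 10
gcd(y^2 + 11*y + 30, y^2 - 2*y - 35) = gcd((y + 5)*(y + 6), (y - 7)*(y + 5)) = y + 5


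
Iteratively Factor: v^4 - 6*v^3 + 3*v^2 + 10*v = (v - 2)*(v^3 - 4*v^2 - 5*v) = (v - 5)*(v - 2)*(v^2 + v) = (v - 5)*(v - 2)*(v + 1)*(v)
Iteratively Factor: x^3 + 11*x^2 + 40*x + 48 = (x + 4)*(x^2 + 7*x + 12) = (x + 4)^2*(x + 3)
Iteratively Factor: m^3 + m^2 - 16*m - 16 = (m - 4)*(m^2 + 5*m + 4) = (m - 4)*(m + 1)*(m + 4)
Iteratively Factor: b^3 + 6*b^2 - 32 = (b + 4)*(b^2 + 2*b - 8) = (b - 2)*(b + 4)*(b + 4)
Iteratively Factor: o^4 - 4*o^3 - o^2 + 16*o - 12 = (o - 2)*(o^3 - 2*o^2 - 5*o + 6) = (o - 2)*(o + 2)*(o^2 - 4*o + 3) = (o - 3)*(o - 2)*(o + 2)*(o - 1)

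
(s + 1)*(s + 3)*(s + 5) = s^3 + 9*s^2 + 23*s + 15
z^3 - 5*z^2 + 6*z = z*(z - 3)*(z - 2)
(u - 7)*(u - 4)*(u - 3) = u^3 - 14*u^2 + 61*u - 84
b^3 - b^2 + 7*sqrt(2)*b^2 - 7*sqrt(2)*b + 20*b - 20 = (b - 1)*(b + 2*sqrt(2))*(b + 5*sqrt(2))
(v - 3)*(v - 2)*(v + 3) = v^3 - 2*v^2 - 9*v + 18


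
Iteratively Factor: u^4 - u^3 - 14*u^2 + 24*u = (u + 4)*(u^3 - 5*u^2 + 6*u) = u*(u + 4)*(u^2 - 5*u + 6) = u*(u - 2)*(u + 4)*(u - 3)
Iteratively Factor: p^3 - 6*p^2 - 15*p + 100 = (p - 5)*(p^2 - p - 20) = (p - 5)*(p + 4)*(p - 5)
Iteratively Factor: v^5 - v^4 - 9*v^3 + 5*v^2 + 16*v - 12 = (v - 3)*(v^4 + 2*v^3 - 3*v^2 - 4*v + 4) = (v - 3)*(v + 2)*(v^3 - 3*v + 2) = (v - 3)*(v + 2)^2*(v^2 - 2*v + 1) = (v - 3)*(v - 1)*(v + 2)^2*(v - 1)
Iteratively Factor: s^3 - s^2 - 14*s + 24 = (s + 4)*(s^2 - 5*s + 6) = (s - 3)*(s + 4)*(s - 2)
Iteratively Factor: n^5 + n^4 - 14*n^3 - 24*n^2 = (n - 4)*(n^4 + 5*n^3 + 6*n^2) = n*(n - 4)*(n^3 + 5*n^2 + 6*n) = n*(n - 4)*(n + 2)*(n^2 + 3*n) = n^2*(n - 4)*(n + 2)*(n + 3)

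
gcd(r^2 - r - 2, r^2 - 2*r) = r - 2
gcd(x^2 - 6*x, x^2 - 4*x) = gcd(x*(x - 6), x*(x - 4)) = x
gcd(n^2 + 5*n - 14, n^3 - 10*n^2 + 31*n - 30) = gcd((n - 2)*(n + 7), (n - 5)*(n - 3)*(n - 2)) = n - 2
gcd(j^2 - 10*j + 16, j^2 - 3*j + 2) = j - 2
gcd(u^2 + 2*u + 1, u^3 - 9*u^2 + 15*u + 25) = u + 1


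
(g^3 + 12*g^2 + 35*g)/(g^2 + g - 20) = g*(g + 7)/(g - 4)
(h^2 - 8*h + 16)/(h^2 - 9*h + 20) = (h - 4)/(h - 5)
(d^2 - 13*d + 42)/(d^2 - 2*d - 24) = (d - 7)/(d + 4)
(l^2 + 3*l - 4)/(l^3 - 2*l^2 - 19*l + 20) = 1/(l - 5)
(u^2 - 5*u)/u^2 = (u - 5)/u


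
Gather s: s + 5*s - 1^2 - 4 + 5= 6*s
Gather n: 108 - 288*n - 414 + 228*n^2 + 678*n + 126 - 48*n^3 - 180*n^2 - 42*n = -48*n^3 + 48*n^2 + 348*n - 180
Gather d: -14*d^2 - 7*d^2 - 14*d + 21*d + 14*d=-21*d^2 + 21*d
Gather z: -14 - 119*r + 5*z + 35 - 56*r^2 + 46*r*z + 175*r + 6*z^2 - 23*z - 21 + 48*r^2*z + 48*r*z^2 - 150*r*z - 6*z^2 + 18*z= -56*r^2 + 48*r*z^2 + 56*r + z*(48*r^2 - 104*r)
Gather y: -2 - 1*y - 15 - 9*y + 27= 10 - 10*y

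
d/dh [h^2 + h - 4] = 2*h + 1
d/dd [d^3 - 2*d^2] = d*(3*d - 4)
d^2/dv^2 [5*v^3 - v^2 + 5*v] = 30*v - 2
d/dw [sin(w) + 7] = cos(w)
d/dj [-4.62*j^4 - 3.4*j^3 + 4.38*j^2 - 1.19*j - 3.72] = -18.48*j^3 - 10.2*j^2 + 8.76*j - 1.19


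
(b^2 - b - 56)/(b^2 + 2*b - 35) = (b - 8)/(b - 5)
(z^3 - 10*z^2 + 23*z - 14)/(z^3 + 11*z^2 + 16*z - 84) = (z^2 - 8*z + 7)/(z^2 + 13*z + 42)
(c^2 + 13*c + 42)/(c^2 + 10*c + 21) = (c + 6)/(c + 3)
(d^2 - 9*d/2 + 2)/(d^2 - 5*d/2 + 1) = (d - 4)/(d - 2)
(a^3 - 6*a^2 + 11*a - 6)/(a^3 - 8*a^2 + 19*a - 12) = (a - 2)/(a - 4)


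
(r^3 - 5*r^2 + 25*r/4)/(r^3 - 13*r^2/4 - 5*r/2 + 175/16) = 4*r/(4*r + 7)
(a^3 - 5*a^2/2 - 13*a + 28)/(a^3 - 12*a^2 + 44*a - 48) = (a + 7/2)/(a - 6)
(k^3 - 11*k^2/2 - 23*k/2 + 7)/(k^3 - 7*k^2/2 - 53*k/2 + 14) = (k + 2)/(k + 4)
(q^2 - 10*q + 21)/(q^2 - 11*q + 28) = (q - 3)/(q - 4)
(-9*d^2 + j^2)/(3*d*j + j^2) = (-3*d + j)/j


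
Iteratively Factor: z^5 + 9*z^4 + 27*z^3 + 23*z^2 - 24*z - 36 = (z + 2)*(z^4 + 7*z^3 + 13*z^2 - 3*z - 18) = (z + 2)*(z + 3)*(z^3 + 4*z^2 + z - 6) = (z + 2)^2*(z + 3)*(z^2 + 2*z - 3) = (z + 2)^2*(z + 3)^2*(z - 1)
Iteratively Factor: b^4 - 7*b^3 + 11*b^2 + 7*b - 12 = (b + 1)*(b^3 - 8*b^2 + 19*b - 12) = (b - 1)*(b + 1)*(b^2 - 7*b + 12) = (b - 3)*(b - 1)*(b + 1)*(b - 4)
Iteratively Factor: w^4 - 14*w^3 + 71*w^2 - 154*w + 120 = (w - 2)*(w^3 - 12*w^2 + 47*w - 60) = (w - 5)*(w - 2)*(w^2 - 7*w + 12) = (w - 5)*(w - 3)*(w - 2)*(w - 4)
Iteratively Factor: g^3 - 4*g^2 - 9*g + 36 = (g - 3)*(g^2 - g - 12) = (g - 3)*(g + 3)*(g - 4)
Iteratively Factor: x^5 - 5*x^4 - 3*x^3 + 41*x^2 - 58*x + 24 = (x - 1)*(x^4 - 4*x^3 - 7*x^2 + 34*x - 24) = (x - 4)*(x - 1)*(x^3 - 7*x + 6) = (x - 4)*(x - 2)*(x - 1)*(x^2 + 2*x - 3) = (x - 4)*(x - 2)*(x - 1)*(x + 3)*(x - 1)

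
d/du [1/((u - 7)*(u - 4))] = (11 - 2*u)/(u^4 - 22*u^3 + 177*u^2 - 616*u + 784)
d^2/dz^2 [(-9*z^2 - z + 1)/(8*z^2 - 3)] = 2*(-64*z^3 - 456*z^2 - 72*z - 57)/(512*z^6 - 576*z^4 + 216*z^2 - 27)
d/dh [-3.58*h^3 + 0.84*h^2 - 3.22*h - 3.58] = -10.74*h^2 + 1.68*h - 3.22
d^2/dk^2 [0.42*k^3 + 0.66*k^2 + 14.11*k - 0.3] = 2.52*k + 1.32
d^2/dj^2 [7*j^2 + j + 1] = 14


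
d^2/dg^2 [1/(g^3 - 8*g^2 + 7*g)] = 2*(g*(8 - 3*g)*(g^2 - 8*g + 7) + (3*g^2 - 16*g + 7)^2)/(g^3*(g^2 - 8*g + 7)^3)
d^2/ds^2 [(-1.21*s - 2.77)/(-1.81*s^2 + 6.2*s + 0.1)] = ((4.9766 - 13.1406*s)*(-1.81*s^2 + 6.2*s + 0.1) - (1.21*s + 2.77)*(3.62*s - 6.2)*(7.24*s - 12.4))/(-1.81*s^2 + 6.2*s + 0.1)^3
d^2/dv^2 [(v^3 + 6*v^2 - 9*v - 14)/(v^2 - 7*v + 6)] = 8*(19*v^3 - 69*v^2 + 141*v - 191)/(v^6 - 21*v^5 + 165*v^4 - 595*v^3 + 990*v^2 - 756*v + 216)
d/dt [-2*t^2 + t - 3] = 1 - 4*t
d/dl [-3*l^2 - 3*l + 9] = -6*l - 3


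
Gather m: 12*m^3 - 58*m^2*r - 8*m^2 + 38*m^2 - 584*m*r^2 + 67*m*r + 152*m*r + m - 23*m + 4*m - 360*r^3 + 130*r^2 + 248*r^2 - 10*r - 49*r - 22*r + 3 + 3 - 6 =12*m^3 + m^2*(30 - 58*r) + m*(-584*r^2 + 219*r - 18) - 360*r^3 + 378*r^2 - 81*r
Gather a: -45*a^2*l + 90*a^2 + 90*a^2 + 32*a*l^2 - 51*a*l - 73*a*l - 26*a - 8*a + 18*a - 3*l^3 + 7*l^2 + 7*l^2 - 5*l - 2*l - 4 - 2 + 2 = a^2*(180 - 45*l) + a*(32*l^2 - 124*l - 16) - 3*l^3 + 14*l^2 - 7*l - 4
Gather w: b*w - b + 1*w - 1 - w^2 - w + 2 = b*w - b - w^2 + 1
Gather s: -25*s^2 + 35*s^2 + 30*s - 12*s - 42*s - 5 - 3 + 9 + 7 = 10*s^2 - 24*s + 8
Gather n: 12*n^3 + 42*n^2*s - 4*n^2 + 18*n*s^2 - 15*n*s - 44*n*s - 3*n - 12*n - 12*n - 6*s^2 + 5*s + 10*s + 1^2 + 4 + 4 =12*n^3 + n^2*(42*s - 4) + n*(18*s^2 - 59*s - 27) - 6*s^2 + 15*s + 9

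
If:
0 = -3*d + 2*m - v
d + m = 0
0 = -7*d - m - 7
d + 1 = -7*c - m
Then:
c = -1/7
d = -7/6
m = 7/6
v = 35/6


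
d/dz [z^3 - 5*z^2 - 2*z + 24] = 3*z^2 - 10*z - 2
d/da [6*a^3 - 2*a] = 18*a^2 - 2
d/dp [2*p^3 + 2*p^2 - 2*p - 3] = 6*p^2 + 4*p - 2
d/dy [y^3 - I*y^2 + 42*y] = 3*y^2 - 2*I*y + 42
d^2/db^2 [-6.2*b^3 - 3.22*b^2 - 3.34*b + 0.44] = -37.2*b - 6.44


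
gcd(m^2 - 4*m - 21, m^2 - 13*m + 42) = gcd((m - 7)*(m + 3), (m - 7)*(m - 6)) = m - 7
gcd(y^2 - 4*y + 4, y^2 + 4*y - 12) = y - 2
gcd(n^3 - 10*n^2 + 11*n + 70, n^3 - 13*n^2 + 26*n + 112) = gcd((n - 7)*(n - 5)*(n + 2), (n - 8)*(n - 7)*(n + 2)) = n^2 - 5*n - 14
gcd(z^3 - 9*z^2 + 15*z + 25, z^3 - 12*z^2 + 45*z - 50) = z^2 - 10*z + 25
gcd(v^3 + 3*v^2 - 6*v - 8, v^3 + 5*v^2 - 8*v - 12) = v^2 - v - 2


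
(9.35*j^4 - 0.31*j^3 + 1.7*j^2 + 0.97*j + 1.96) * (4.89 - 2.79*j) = -26.0865*j^5 + 46.5864*j^4 - 6.2589*j^3 + 5.6067*j^2 - 0.7251*j + 9.5844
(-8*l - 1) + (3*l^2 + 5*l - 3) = 3*l^2 - 3*l - 4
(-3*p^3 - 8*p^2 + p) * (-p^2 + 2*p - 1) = 3*p^5 + 2*p^4 - 14*p^3 + 10*p^2 - p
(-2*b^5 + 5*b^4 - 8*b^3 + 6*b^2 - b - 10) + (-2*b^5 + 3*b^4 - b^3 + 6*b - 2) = -4*b^5 + 8*b^4 - 9*b^3 + 6*b^2 + 5*b - 12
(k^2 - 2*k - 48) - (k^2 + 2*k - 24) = -4*k - 24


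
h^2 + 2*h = h*(h + 2)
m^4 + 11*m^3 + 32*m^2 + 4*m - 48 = (m - 1)*(m + 2)*(m + 4)*(m + 6)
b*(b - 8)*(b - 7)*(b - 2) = b^4 - 17*b^3 + 86*b^2 - 112*b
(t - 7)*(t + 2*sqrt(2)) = t^2 - 7*t + 2*sqrt(2)*t - 14*sqrt(2)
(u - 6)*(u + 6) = u^2 - 36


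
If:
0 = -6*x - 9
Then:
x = -3/2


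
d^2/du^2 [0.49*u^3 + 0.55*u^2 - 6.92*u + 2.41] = 2.94*u + 1.1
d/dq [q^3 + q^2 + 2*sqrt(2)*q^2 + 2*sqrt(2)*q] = 3*q^2 + 2*q + 4*sqrt(2)*q + 2*sqrt(2)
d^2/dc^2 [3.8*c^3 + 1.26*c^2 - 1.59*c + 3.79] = 22.8*c + 2.52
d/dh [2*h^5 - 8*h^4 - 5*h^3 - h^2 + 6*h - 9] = 10*h^4 - 32*h^3 - 15*h^2 - 2*h + 6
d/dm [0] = 0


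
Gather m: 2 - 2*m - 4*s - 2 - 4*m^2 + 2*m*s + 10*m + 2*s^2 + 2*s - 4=-4*m^2 + m*(2*s + 8) + 2*s^2 - 2*s - 4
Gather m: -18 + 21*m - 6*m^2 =-6*m^2 + 21*m - 18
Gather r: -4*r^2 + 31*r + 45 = -4*r^2 + 31*r + 45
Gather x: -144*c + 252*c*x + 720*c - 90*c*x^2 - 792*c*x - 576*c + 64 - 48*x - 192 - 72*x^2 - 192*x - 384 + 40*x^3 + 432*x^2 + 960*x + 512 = 40*x^3 + x^2*(360 - 90*c) + x*(720 - 540*c)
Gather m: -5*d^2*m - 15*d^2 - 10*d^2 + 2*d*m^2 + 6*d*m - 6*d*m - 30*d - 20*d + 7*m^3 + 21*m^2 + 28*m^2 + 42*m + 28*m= -25*d^2 - 50*d + 7*m^3 + m^2*(2*d + 49) + m*(70 - 5*d^2)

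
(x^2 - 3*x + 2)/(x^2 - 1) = (x - 2)/(x + 1)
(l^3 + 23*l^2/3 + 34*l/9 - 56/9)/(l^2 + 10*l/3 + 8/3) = (3*l^2 + 19*l - 14)/(3*(l + 2))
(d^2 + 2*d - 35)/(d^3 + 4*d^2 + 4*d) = (d^2 + 2*d - 35)/(d*(d^2 + 4*d + 4))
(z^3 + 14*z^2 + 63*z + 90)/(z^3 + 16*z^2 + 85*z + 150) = (z + 3)/(z + 5)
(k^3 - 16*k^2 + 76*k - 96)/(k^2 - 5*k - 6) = (k^2 - 10*k + 16)/(k + 1)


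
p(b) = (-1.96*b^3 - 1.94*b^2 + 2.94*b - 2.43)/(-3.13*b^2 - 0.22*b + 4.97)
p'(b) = (6.26*b + 0.22)*(-1.96*b^3 - 1.94*b^2 + 2.94*b - 2.43)/(-3.13*b^2 - 0.22*b + 4.97)^2 + (-5.88*b^2 - 3.88*b + 2.94)/(-3.13*b^2 - 0.22*b + 4.97) = (6.1348*b^4 + 0.862399999999999*b^3 - 19.5946*b^2 - 34.4954*b + 14.0772)/(9.7969*b^4 + 1.3772*b^3 - 31.0638*b^2 - 2.1868*b + 24.7009)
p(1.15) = -7.96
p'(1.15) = -118.30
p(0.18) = -0.41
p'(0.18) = 0.31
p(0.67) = -0.56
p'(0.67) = -1.40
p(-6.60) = -3.52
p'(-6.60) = 0.64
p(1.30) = 10.22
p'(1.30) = -121.20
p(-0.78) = -1.54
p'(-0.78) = 2.95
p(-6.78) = -3.63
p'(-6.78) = 0.64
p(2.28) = 2.46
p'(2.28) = 0.07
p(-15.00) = -8.81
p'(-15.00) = 0.63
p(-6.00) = -3.13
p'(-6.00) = 0.64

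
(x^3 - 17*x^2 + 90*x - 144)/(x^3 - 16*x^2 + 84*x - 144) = (x^2 - 11*x + 24)/(x^2 - 10*x + 24)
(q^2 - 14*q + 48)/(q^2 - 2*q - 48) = (q - 6)/(q + 6)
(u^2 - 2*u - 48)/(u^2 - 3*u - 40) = (u + 6)/(u + 5)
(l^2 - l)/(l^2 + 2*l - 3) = l/(l + 3)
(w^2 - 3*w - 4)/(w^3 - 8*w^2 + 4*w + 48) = (w + 1)/(w^2 - 4*w - 12)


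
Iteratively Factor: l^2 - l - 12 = (l + 3)*(l - 4)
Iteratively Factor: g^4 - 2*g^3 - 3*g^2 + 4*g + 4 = (g + 1)*(g^3 - 3*g^2 + 4) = (g - 2)*(g + 1)*(g^2 - g - 2) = (g - 2)^2*(g + 1)*(g + 1)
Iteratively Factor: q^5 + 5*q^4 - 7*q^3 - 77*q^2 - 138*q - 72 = (q + 2)*(q^4 + 3*q^3 - 13*q^2 - 51*q - 36) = (q + 2)*(q + 3)*(q^3 - 13*q - 12) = (q + 2)*(q + 3)^2*(q^2 - 3*q - 4) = (q - 4)*(q + 2)*(q + 3)^2*(q + 1)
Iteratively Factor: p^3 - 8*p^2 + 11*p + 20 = (p - 4)*(p^2 - 4*p - 5) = (p - 4)*(p + 1)*(p - 5)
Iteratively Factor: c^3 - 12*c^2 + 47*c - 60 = (c - 3)*(c^2 - 9*c + 20) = (c - 4)*(c - 3)*(c - 5)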